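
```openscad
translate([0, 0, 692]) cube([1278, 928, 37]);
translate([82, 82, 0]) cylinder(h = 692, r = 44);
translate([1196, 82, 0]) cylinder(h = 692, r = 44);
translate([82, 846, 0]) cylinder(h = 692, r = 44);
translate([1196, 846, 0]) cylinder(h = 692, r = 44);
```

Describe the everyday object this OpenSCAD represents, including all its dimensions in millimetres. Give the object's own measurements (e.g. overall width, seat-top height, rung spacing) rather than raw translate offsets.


A rectangular dining table. The top is 1278×928×37 mm with its upper surface at z = 729 mm. It stands on four round legs of 88 mm diameter, each leg's bounding box inset 38 mm from the nearest pair of top edges, running from the floor to the underside of the top.


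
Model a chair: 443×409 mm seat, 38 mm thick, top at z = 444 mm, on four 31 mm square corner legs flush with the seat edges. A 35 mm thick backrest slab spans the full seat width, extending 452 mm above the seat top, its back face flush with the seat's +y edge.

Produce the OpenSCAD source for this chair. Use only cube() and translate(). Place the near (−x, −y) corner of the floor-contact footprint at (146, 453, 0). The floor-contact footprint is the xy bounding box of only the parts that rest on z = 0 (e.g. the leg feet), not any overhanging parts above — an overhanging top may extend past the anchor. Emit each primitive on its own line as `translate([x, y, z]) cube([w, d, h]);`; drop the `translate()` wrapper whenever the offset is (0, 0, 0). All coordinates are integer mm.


translate([146, 453, 406]) cube([443, 409, 38]);
translate([146, 453, 0]) cube([31, 31, 406]);
translate([558, 453, 0]) cube([31, 31, 406]);
translate([146, 831, 0]) cube([31, 31, 406]);
translate([558, 831, 0]) cube([31, 31, 406]);
translate([146, 827, 444]) cube([443, 35, 452]);


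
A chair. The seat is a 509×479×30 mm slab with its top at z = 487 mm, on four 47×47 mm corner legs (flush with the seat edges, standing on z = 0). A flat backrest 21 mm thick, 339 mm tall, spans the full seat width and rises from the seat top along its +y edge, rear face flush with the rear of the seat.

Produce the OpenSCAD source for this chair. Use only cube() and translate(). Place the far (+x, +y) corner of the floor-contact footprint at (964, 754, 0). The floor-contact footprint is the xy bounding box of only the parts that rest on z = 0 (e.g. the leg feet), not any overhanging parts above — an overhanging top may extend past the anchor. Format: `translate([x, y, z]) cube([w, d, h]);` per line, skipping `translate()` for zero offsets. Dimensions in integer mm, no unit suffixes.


// leg_h = 487 - 30 = 457
translate([455, 275, 457]) cube([509, 479, 30]);
translate([455, 275, 0]) cube([47, 47, 457]);
translate([917, 275, 0]) cube([47, 47, 457]);
translate([455, 707, 0]) cube([47, 47, 457]);
translate([917, 707, 0]) cube([47, 47, 457]);
translate([455, 733, 487]) cube([509, 21, 339]);


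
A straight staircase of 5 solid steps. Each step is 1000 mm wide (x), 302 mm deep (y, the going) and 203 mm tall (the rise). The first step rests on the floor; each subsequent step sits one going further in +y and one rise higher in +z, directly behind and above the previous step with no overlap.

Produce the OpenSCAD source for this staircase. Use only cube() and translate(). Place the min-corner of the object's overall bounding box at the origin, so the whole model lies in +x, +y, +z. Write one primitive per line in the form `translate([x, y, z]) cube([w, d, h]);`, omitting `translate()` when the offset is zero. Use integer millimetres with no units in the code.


cube([1000, 302, 203]);
translate([0, 302, 203]) cube([1000, 302, 203]);
translate([0, 604, 406]) cube([1000, 302, 203]);
translate([0, 906, 609]) cube([1000, 302, 203]);
translate([0, 1208, 812]) cube([1000, 302, 203]);


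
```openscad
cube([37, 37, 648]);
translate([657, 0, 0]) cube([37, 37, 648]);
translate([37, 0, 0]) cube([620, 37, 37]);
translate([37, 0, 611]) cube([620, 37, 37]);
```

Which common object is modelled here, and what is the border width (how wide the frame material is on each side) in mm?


A picture frame. The border width is 37 mm.

Four thin pieces enclosing a rectangular opening — a picture frame. The two full-height stiles are 648 mm tall; the top rail sits at z = 611 and is 37 mm tall, so the border above the opening is 648 − 611 = 37 mm, matching the stile x-width.


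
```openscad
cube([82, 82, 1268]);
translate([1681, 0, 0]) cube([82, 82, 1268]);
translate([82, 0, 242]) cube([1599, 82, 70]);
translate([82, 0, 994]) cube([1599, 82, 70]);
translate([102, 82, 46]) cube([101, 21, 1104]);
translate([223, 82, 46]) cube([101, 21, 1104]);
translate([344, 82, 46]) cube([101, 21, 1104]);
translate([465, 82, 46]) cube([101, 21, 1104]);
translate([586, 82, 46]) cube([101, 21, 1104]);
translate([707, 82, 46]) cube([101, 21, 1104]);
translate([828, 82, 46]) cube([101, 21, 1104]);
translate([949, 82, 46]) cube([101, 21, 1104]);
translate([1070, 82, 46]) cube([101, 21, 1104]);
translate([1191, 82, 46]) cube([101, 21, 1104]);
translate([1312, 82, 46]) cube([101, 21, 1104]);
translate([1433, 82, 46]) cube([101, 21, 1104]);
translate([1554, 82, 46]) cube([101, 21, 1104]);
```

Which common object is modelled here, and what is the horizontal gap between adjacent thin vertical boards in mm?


A fence section. The picket gap is 20 mm.

Two posts, two rails, 13 pickets — a fence section. Span 1599 mm holds 13 pickets of 101 mm with 14 equal gaps: ⌊(1599 − 13·101) / 14⌋ = 20 mm.


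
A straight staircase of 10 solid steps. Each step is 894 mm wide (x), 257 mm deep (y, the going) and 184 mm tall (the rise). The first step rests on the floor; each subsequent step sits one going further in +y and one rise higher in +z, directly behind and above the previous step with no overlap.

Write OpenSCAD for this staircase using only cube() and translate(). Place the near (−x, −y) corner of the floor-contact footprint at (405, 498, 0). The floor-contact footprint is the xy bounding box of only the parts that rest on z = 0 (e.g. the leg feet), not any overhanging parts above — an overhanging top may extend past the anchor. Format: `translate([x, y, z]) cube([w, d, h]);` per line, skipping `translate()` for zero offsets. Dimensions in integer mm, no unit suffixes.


translate([405, 498, 0]) cube([894, 257, 184]);
translate([405, 755, 184]) cube([894, 257, 184]);
translate([405, 1012, 368]) cube([894, 257, 184]);
translate([405, 1269, 552]) cube([894, 257, 184]);
translate([405, 1526, 736]) cube([894, 257, 184]);
translate([405, 1783, 920]) cube([894, 257, 184]);
translate([405, 2040, 1104]) cube([894, 257, 184]);
translate([405, 2297, 1288]) cube([894, 257, 184]);
translate([405, 2554, 1472]) cube([894, 257, 184]);
translate([405, 2811, 1656]) cube([894, 257, 184]);


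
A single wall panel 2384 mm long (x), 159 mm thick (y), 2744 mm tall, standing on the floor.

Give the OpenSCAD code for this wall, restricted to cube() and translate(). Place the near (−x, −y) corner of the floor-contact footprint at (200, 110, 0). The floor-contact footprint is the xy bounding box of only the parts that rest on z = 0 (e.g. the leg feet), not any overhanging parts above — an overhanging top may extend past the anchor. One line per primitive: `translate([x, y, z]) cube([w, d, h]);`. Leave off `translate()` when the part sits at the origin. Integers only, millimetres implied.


translate([200, 110, 0]) cube([2384, 159, 2744]);


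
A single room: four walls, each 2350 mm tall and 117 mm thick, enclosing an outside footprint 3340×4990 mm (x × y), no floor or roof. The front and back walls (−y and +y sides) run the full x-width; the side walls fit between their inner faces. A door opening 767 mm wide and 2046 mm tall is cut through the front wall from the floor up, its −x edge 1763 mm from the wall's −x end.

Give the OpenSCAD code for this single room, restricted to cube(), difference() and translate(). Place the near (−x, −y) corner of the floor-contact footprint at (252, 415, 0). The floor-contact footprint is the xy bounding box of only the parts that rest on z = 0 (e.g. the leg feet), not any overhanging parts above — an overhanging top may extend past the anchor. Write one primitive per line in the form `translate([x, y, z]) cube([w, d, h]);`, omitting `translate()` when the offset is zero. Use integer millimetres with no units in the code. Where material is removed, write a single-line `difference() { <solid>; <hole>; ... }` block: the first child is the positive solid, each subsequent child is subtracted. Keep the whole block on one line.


difference() { translate([252, 415, 0]) cube([3340, 117, 2350]); translate([2015, 415, 0]) cube([767, 117, 2046]); }
translate([252, 5288, 0]) cube([3340, 117, 2350]);
translate([252, 532, 0]) cube([117, 4756, 2350]);
translate([3475, 532, 0]) cube([117, 4756, 2350]);


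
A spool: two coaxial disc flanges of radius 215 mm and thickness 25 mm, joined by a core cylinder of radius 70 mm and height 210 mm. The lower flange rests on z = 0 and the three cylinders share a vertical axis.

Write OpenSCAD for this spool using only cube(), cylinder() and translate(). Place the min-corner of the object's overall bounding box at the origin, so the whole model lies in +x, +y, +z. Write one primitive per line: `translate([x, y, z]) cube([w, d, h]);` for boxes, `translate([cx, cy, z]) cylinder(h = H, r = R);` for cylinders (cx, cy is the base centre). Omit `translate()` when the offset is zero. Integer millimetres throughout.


translate([215, 215, 0]) cylinder(h = 25, r = 215);
translate([215, 215, 25]) cylinder(h = 210, r = 70);
translate([215, 215, 235]) cylinder(h = 25, r = 215);


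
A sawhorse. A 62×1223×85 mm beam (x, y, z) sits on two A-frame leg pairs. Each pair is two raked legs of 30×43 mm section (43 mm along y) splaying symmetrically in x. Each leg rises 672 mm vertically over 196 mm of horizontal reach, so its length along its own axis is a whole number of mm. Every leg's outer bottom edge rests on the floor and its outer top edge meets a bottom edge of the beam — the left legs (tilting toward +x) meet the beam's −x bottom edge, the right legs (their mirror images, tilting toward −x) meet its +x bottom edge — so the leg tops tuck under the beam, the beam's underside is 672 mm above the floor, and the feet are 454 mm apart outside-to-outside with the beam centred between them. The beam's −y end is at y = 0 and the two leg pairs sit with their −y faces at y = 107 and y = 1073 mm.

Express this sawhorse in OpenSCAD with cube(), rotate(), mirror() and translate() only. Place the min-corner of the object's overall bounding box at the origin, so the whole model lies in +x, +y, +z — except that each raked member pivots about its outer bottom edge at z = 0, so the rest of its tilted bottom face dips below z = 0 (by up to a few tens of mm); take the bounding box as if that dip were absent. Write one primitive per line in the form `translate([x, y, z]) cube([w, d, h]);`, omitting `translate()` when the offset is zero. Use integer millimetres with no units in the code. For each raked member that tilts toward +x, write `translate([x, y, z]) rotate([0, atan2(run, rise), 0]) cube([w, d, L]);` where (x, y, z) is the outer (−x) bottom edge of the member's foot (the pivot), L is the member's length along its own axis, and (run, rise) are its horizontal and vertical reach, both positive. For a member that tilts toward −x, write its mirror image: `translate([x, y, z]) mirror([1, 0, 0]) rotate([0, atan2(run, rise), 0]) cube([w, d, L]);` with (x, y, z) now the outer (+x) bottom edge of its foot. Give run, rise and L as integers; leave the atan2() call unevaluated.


// leg length = √(196² + 672²) = 700
// right-leg outer foot x = 2·196 + 62 = 454
// beam min-corner = (196, 0, 672)
translate([196, 0, 672]) cube([62, 1223, 85]);
translate([0, 107, 0]) rotate([0, atan2(196, 672), 0]) cube([30, 43, 700]);
translate([454, 107, 0]) mirror([1, 0, 0]) rotate([0, atan2(196, 672), 0]) cube([30, 43, 700]);
translate([0, 1073, 0]) rotate([0, atan2(196, 672), 0]) cube([30, 43, 700]);
translate([454, 1073, 0]) mirror([1, 0, 0]) rotate([0, atan2(196, 672), 0]) cube([30, 43, 700]);


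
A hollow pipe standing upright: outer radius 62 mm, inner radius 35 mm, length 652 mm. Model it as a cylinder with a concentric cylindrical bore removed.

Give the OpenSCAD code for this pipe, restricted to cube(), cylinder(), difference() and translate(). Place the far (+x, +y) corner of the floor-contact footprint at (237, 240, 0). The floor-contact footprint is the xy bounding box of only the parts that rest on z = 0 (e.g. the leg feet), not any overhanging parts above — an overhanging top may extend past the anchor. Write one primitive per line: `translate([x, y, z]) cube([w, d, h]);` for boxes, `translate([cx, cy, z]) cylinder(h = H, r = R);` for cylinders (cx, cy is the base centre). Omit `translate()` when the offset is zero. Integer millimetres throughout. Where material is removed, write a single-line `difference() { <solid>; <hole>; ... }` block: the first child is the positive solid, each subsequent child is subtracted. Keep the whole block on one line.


difference() { translate([175, 178, 0]) cylinder(h = 652, r = 62); translate([175, 178, 0]) cylinder(h = 652, r = 35); }


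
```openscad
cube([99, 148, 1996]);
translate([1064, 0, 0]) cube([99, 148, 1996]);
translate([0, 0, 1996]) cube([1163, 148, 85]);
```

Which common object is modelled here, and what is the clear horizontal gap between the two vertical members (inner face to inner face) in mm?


A door frame. The clear opening width is 965 mm.

Two 1996 mm tall posts with a header on top — a door frame. The left jamb is 99 mm wide at x = 0; the right jamb starts at x = 1064. The clear opening is 1064 − 99 = 965 mm.


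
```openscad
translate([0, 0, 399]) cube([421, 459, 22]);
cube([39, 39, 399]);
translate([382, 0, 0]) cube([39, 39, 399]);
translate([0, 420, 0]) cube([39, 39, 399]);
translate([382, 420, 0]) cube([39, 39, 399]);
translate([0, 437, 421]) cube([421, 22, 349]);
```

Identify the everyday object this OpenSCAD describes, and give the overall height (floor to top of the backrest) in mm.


A chair. The overall height is 770 mm.

A slab on four corner posts with a tall panel at the back — a chair. The seat slab sits at z = 399 with thickness 22, and the 349 mm backrest starts at the seat top, so the overall height is 399 + 22 + 349 = 770 mm.


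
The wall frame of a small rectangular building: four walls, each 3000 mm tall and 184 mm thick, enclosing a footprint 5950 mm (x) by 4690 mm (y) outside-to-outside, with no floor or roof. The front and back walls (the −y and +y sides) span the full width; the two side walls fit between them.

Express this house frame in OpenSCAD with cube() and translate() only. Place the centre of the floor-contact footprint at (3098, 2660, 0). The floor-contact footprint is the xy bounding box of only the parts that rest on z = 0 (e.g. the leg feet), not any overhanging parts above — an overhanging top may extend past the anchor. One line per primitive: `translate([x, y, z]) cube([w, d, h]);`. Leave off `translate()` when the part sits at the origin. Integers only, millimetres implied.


translate([123, 315, 0]) cube([5950, 184, 3000]);
translate([123, 4821, 0]) cube([5950, 184, 3000]);
translate([123, 499, 0]) cube([184, 4322, 3000]);
translate([5889, 499, 0]) cube([184, 4322, 3000]);


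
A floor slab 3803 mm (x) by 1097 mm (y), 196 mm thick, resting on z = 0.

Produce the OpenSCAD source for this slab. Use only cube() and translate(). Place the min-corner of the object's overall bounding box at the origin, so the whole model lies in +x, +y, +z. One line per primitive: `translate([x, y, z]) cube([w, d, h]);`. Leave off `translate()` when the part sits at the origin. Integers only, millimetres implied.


cube([3803, 1097, 196]);


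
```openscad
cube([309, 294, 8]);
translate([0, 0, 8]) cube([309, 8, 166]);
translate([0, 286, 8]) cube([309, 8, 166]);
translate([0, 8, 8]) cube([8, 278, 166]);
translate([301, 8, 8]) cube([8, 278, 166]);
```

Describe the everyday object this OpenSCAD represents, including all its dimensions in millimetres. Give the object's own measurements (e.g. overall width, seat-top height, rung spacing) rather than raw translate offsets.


An open-topped rectangular box: outside dimensions 309×294×174 mm, with a uniform wall and base thickness of 8 mm. The base is a full 309×294 slab on the floor; four walls sit on top of the base. The front and back walls (the −y and +y sides) span the full width; the two side walls fit between them.


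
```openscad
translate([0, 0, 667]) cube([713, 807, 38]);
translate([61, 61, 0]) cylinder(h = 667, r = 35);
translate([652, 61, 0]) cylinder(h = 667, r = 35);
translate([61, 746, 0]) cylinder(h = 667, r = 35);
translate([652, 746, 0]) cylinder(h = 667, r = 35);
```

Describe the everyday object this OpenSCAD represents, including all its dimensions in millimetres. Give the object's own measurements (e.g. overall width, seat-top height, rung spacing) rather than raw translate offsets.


A rectangular dining table. The top is 713×807×38 mm with its upper surface at z = 705 mm. It stands on four round legs of 70 mm diameter, each leg's bounding box inset 26 mm from the nearest pair of top edges, running from the floor to the underside of the top.


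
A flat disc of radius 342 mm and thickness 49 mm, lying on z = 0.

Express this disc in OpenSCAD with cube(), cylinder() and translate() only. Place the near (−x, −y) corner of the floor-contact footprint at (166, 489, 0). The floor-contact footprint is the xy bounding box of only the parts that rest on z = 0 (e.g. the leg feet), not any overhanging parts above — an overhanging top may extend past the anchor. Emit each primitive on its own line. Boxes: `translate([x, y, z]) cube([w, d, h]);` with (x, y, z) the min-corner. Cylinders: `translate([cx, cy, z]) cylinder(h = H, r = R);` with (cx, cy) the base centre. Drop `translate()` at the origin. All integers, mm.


translate([508, 831, 0]) cylinder(h = 49, r = 342);


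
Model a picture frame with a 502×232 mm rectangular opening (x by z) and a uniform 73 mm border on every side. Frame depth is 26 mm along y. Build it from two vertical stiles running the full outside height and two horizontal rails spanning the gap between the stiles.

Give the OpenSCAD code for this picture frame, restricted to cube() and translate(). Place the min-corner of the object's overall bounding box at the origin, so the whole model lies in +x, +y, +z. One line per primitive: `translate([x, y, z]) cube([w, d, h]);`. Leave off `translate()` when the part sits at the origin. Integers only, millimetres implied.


cube([73, 26, 378]);
translate([575, 0, 0]) cube([73, 26, 378]);
translate([73, 0, 0]) cube([502, 26, 73]);
translate([73, 0, 305]) cube([502, 26, 73]);


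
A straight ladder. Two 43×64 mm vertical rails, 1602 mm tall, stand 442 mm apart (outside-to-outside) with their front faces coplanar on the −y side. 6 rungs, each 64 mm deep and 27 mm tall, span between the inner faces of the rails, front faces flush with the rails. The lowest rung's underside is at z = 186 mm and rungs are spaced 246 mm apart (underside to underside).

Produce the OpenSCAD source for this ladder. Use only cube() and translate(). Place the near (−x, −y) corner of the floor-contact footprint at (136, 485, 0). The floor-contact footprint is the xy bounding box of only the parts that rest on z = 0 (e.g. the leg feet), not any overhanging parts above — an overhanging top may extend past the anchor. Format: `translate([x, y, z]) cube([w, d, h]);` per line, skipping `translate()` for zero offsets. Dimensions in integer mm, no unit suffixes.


// rung span = 442 - 2*43 = 356
// rung[k] z = 186 + k*246
translate([136, 485, 0]) cube([43, 64, 1602]);
translate([535, 485, 0]) cube([43, 64, 1602]);
translate([179, 485, 186]) cube([356, 64, 27]);
translate([179, 485, 432]) cube([356, 64, 27]);
translate([179, 485, 678]) cube([356, 64, 27]);
translate([179, 485, 924]) cube([356, 64, 27]);
translate([179, 485, 1170]) cube([356, 64, 27]);
translate([179, 485, 1416]) cube([356, 64, 27]);


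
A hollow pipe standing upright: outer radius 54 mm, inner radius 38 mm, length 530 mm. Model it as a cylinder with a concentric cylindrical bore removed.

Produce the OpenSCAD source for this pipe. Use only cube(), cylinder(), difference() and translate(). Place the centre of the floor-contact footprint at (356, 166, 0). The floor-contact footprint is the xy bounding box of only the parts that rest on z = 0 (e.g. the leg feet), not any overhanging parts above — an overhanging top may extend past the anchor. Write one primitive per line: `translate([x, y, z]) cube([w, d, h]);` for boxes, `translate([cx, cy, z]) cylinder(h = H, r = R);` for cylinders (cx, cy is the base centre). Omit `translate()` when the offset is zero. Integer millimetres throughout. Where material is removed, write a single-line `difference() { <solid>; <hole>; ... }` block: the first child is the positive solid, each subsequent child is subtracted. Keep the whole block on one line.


difference() { translate([356, 166, 0]) cylinder(h = 530, r = 54); translate([356, 166, 0]) cylinder(h = 530, r = 38); }


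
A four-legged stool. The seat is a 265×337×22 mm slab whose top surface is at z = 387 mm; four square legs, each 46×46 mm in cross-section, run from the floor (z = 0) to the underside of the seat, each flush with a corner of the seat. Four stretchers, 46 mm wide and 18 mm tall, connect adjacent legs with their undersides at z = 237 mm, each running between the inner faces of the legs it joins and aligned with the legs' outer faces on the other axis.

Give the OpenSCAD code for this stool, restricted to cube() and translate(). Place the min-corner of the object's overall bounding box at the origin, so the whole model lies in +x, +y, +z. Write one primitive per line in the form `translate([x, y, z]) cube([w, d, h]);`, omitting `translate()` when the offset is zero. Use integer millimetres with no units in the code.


translate([0, 0, 365]) cube([265, 337, 22]);
cube([46, 46, 365]);
translate([219, 0, 0]) cube([46, 46, 365]);
translate([0, 291, 0]) cube([46, 46, 365]);
translate([219, 291, 0]) cube([46, 46, 365]);
translate([46, 0, 237]) cube([173, 46, 18]);
translate([46, 291, 237]) cube([173, 46, 18]);
translate([0, 46, 237]) cube([46, 245, 18]);
translate([219, 46, 237]) cube([46, 245, 18]);


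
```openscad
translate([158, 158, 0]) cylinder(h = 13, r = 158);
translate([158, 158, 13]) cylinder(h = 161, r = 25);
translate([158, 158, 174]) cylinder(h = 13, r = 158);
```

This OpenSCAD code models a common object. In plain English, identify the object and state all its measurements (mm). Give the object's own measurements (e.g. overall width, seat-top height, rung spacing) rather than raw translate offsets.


A spool: two coaxial disc flanges of radius 158 mm and thickness 13 mm, joined by a core cylinder of radius 25 mm and height 161 mm. The lower flange rests on z = 0 and the three cylinders share a vertical axis.


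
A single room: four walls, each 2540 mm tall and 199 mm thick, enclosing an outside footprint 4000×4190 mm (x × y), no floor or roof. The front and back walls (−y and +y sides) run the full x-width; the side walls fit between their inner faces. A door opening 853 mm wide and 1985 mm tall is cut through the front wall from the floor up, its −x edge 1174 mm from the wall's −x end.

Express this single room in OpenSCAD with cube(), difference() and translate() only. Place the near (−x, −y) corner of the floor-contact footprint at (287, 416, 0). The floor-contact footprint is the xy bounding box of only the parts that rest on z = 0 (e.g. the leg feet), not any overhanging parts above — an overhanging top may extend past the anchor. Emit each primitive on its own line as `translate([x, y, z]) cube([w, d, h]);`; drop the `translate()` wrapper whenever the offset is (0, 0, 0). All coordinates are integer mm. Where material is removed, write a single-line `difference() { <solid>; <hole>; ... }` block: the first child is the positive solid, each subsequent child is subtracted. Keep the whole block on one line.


difference() { translate([287, 416, 0]) cube([4000, 199, 2540]); translate([1461, 416, 0]) cube([853, 199, 1985]); }
translate([287, 4407, 0]) cube([4000, 199, 2540]);
translate([287, 615, 0]) cube([199, 3792, 2540]);
translate([4088, 615, 0]) cube([199, 3792, 2540]);


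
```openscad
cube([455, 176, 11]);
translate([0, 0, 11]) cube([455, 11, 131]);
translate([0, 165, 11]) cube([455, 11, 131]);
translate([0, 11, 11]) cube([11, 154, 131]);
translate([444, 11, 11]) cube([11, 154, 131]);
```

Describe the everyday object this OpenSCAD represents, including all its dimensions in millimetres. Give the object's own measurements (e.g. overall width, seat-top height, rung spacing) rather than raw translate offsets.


An open-topped rectangular box: outside dimensions 455×176×142 mm, with a uniform wall and base thickness of 11 mm. The base is a full 455×176 slab on the floor; four walls sit on top of the base. The front and back walls (the −y and +y sides) span the full width; the two side walls fit between them.


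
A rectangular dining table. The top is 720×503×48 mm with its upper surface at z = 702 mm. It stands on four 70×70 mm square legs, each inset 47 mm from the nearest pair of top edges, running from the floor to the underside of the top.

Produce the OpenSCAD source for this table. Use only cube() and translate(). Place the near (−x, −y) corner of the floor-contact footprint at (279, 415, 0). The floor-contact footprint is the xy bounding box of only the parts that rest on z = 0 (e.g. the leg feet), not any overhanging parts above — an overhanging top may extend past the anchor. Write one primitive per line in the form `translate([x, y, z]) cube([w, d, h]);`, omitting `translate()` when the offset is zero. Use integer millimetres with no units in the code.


translate([232, 368, 654]) cube([720, 503, 48]);
translate([279, 415, 0]) cube([70, 70, 654]);
translate([835, 415, 0]) cube([70, 70, 654]);
translate([279, 754, 0]) cube([70, 70, 654]);
translate([835, 754, 0]) cube([70, 70, 654]);


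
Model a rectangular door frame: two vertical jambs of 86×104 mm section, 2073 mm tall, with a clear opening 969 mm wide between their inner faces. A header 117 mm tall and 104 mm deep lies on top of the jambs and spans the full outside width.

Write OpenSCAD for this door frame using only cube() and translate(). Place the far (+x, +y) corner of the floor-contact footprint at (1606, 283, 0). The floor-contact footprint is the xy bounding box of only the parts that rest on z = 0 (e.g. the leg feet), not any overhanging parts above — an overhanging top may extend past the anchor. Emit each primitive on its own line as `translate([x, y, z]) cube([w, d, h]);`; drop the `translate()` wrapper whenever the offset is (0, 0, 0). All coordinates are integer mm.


translate([465, 179, 0]) cube([86, 104, 2073]);
translate([1520, 179, 0]) cube([86, 104, 2073]);
translate([465, 179, 2073]) cube([1141, 104, 117]);


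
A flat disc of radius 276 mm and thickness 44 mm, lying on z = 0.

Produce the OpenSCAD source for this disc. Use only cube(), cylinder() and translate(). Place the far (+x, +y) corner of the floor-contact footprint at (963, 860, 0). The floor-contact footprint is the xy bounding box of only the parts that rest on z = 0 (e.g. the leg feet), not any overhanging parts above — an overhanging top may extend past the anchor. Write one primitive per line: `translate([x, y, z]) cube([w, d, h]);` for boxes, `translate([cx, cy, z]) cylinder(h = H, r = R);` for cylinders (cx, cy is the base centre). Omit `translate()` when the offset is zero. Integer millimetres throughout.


translate([687, 584, 0]) cylinder(h = 44, r = 276);


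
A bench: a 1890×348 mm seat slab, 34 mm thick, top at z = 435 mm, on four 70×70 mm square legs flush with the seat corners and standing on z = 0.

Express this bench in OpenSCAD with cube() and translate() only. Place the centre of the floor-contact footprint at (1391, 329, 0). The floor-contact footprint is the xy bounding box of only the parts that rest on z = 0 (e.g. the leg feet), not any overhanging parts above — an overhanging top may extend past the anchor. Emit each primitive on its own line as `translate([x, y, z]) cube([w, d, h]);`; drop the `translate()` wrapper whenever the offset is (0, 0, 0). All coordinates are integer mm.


translate([446, 155, 401]) cube([1890, 348, 34]);
translate([446, 155, 0]) cube([70, 70, 401]);
translate([446, 433, 0]) cube([70, 70, 401]);
translate([2266, 155, 0]) cube([70, 70, 401]);
translate([2266, 433, 0]) cube([70, 70, 401]);


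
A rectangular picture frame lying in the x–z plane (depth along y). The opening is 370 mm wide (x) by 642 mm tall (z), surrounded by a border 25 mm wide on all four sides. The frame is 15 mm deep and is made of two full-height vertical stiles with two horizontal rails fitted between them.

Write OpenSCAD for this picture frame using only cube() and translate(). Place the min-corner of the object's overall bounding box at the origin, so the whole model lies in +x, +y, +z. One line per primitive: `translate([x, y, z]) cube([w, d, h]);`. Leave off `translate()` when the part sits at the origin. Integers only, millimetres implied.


cube([25, 15, 692]);
translate([395, 0, 0]) cube([25, 15, 692]);
translate([25, 0, 0]) cube([370, 15, 25]);
translate([25, 0, 667]) cube([370, 15, 25]);


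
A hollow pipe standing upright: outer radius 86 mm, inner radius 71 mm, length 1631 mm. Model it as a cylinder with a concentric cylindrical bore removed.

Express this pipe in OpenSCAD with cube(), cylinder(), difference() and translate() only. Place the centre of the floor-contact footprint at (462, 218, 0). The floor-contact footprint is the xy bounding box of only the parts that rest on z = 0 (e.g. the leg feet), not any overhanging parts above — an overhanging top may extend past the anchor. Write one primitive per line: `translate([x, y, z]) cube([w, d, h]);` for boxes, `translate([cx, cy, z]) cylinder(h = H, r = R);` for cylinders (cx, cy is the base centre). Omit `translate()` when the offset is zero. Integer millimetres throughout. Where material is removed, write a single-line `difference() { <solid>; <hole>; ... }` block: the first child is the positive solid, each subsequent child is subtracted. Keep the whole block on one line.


difference() { translate([462, 218, 0]) cylinder(h = 1631, r = 86); translate([462, 218, 0]) cylinder(h = 1631, r = 71); }


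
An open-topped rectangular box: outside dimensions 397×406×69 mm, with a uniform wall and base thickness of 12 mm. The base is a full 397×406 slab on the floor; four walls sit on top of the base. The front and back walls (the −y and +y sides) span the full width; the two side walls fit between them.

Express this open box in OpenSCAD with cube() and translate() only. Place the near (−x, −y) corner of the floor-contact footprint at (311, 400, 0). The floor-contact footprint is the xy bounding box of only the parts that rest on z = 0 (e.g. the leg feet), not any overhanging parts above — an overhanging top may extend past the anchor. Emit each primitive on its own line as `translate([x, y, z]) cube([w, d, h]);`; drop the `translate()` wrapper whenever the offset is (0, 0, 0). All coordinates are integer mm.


translate([311, 400, 0]) cube([397, 406, 12]);
translate([311, 400, 12]) cube([397, 12, 57]);
translate([311, 794, 12]) cube([397, 12, 57]);
translate([311, 412, 12]) cube([12, 382, 57]);
translate([696, 412, 12]) cube([12, 382, 57]);


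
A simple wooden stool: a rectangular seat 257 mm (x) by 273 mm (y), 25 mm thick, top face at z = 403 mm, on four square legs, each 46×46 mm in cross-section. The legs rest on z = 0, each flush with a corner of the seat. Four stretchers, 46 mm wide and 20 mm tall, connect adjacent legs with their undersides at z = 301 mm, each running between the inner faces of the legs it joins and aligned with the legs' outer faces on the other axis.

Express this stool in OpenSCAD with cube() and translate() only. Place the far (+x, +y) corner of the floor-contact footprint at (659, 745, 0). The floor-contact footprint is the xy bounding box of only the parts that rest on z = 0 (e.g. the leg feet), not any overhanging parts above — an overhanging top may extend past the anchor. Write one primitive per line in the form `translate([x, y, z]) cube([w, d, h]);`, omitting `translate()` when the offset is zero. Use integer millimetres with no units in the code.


translate([402, 472, 378]) cube([257, 273, 25]);
translate([402, 472, 0]) cube([46, 46, 378]);
translate([613, 472, 0]) cube([46, 46, 378]);
translate([402, 699, 0]) cube([46, 46, 378]);
translate([613, 699, 0]) cube([46, 46, 378]);
translate([448, 472, 301]) cube([165, 46, 20]);
translate([448, 699, 301]) cube([165, 46, 20]);
translate([402, 518, 301]) cube([46, 181, 20]);
translate([613, 518, 301]) cube([46, 181, 20]);


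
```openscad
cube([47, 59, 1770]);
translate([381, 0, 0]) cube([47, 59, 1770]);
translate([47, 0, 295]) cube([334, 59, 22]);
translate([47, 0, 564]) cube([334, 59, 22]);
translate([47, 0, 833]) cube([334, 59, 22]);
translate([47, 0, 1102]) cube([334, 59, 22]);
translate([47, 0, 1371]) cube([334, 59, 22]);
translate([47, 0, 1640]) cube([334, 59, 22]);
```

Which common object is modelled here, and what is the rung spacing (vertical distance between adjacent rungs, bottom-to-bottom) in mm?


A ladder. The rung spacing is 269 mm.

Two tall 47×59 posts with 6 short bars between them — a ladder. Adjacent rungs sit at z = 295 and z = 564, so the spacing is 564 − 295 = 269 mm.


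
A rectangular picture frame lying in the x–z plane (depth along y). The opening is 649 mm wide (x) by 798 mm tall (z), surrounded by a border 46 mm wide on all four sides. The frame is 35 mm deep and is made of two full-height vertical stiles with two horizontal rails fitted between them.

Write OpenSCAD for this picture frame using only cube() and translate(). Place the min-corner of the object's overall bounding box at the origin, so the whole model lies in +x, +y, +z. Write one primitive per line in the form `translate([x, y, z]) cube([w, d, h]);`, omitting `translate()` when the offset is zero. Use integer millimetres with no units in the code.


cube([46, 35, 890]);
translate([695, 0, 0]) cube([46, 35, 890]);
translate([46, 0, 0]) cube([649, 35, 46]);
translate([46, 0, 844]) cube([649, 35, 46]);


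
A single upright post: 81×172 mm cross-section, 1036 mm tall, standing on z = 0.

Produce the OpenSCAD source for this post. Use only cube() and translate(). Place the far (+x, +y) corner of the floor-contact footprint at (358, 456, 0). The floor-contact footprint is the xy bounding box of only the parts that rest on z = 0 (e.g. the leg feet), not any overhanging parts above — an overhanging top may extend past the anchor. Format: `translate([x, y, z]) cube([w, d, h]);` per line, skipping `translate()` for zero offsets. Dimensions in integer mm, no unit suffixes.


translate([277, 284, 0]) cube([81, 172, 1036]);


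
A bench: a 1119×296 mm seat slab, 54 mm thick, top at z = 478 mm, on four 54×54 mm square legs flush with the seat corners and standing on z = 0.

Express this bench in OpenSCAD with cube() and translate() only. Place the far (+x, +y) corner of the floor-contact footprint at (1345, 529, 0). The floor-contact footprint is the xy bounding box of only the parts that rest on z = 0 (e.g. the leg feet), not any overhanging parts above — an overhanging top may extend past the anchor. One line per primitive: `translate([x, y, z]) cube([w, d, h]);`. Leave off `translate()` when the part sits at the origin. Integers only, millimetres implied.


translate([226, 233, 424]) cube([1119, 296, 54]);
translate([226, 233, 0]) cube([54, 54, 424]);
translate([226, 475, 0]) cube([54, 54, 424]);
translate([1291, 233, 0]) cube([54, 54, 424]);
translate([1291, 475, 0]) cube([54, 54, 424]);


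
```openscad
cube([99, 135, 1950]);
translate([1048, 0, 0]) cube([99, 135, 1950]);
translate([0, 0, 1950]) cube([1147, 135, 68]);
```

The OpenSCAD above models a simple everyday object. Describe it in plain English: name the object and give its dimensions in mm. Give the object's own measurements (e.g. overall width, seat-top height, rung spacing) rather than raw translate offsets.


A door frame. The clear opening is 949 mm wide and 1950 mm high. Two 99 mm wide jambs, 135 mm deep, stand either side of the opening from the floor to the top of the opening. A 68 mm thick head sits across the top of both jambs, spanning the full outside width of the frame.


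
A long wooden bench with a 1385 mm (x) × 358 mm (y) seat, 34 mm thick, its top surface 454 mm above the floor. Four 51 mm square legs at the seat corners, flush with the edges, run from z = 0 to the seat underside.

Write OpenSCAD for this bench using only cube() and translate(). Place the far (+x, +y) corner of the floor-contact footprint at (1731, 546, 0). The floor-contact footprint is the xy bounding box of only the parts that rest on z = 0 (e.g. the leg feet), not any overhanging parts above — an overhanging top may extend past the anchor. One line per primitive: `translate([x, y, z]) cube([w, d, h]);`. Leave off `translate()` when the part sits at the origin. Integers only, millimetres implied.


translate([346, 188, 420]) cube([1385, 358, 34]);
translate([346, 188, 0]) cube([51, 51, 420]);
translate([346, 495, 0]) cube([51, 51, 420]);
translate([1680, 188, 0]) cube([51, 51, 420]);
translate([1680, 495, 0]) cube([51, 51, 420]);


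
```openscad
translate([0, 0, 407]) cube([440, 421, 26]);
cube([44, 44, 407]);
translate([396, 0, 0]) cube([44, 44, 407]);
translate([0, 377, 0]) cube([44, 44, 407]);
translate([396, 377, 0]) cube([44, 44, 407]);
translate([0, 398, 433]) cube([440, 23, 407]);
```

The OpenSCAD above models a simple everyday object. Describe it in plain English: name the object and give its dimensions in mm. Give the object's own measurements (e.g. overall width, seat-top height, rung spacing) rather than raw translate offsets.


A chair. The seat is a 440×421×26 mm slab with its top at z = 433 mm, on four 44×44 mm corner legs (flush with the seat edges, standing on z = 0). A flat backrest 23 mm thick, 407 mm tall, spans the full seat width and rises from the seat top along its +y edge, rear face flush with the rear of the seat.


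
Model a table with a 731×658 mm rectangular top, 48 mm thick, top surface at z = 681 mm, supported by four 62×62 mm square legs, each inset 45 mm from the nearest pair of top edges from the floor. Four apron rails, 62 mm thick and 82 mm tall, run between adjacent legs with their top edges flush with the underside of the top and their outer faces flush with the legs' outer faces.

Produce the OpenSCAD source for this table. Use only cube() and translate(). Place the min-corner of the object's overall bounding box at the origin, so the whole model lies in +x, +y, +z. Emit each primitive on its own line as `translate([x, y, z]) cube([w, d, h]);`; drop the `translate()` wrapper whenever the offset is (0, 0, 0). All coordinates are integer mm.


translate([0, 0, 633]) cube([731, 658, 48]);
translate([45, 45, 0]) cube([62, 62, 633]);
translate([624, 45, 0]) cube([62, 62, 633]);
translate([45, 551, 0]) cube([62, 62, 633]);
translate([624, 551, 0]) cube([62, 62, 633]);
translate([107, 45, 551]) cube([517, 62, 82]);
translate([107, 551, 551]) cube([517, 62, 82]);
translate([45, 107, 551]) cube([62, 444, 82]);
translate([624, 107, 551]) cube([62, 444, 82]);


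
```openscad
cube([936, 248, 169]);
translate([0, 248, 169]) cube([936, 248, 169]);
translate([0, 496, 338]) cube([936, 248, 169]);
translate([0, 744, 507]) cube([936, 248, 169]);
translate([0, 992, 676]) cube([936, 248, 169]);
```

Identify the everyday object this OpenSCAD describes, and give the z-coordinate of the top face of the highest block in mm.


A staircase. The total rise is 845 mm.

5 identical blocks, each offset up and back from the previous — a staircase. Each step is 169 mm tall and there are 5 of them, so the total rise is 5 × 169 = 845 mm.
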